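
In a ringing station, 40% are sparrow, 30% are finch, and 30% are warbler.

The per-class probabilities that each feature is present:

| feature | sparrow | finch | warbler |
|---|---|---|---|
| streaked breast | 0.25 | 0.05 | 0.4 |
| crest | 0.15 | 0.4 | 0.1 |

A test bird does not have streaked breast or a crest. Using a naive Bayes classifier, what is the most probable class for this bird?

sparrow

sparrow: 0.4 × (1−0.25) × (1−0.15) = 0.255
finch: 0.3 × (1−0.05) × (1−0.4) = 0.171
warbler: 0.3 × (1−0.4) × (1−0.1) = 0.162
Highest score → sparrow.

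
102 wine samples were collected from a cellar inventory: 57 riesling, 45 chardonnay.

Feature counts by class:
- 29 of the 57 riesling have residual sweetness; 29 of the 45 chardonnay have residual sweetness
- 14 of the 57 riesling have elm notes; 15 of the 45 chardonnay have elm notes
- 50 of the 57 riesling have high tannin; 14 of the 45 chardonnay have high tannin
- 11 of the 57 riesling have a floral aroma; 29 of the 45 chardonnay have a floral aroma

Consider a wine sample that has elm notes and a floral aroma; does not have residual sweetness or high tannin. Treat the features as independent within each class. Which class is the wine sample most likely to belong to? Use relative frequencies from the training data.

riesling: (57/102) × (28/57) × (14/57) × (7/57) × (11/57) ≈ 0.00159791
chardonnay: (45/102) × (16/45) × (15/45) × (31/45) × (29/45) ≈ 0.0232131
Highest score → chardonnay.

chardonnay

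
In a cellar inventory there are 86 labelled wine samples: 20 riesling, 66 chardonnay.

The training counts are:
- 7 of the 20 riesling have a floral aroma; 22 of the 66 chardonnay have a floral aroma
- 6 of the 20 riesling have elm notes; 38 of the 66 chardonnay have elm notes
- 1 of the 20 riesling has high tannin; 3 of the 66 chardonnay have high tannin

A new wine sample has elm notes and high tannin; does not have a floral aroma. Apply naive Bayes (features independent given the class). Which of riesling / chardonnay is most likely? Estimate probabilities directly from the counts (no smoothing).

riesling: (20/86) × (13/20) × (6/20) × (1/20) ≈ 0.00226744
chardonnay: (66/86) × (44/66) × (38/66) × (3/66) ≈ 0.0133897
Highest score → chardonnay.

chardonnay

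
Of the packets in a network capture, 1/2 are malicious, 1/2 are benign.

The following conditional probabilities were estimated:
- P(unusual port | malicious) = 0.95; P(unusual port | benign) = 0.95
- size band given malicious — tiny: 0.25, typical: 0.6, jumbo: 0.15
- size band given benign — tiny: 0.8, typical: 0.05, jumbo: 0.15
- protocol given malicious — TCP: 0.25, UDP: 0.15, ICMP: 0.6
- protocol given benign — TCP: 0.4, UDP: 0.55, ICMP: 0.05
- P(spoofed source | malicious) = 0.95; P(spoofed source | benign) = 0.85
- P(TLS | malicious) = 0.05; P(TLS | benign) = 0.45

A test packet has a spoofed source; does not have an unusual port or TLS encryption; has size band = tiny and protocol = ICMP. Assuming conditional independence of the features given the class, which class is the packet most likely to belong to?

malicious

malicious: 0.5 × (1−0.95) × 0.25 × 0.6 × 0.95 × (1−0.05) = 0.003384375
benign: 0.5 × (1−0.95) × 0.8 × 0.05 × 0.85 × (1−0.45) = 0.0004675
Highest score → malicious.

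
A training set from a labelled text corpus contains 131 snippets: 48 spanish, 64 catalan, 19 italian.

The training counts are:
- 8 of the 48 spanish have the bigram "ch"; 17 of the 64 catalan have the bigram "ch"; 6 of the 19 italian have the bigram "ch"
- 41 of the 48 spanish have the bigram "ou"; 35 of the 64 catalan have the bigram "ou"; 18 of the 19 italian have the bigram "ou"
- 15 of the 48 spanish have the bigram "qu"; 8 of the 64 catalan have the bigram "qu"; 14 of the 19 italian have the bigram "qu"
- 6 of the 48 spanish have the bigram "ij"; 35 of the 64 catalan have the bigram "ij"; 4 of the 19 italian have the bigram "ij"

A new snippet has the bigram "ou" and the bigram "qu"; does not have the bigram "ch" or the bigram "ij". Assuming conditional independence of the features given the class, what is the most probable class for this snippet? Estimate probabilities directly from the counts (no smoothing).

spanish: (48/131) × (40/48) × (41/48) × (15/48) × (42/48) ≈ 0.0713164
catalan: (64/131) × (47/64) × (35/64) × (8/64) × (29/64) ≈ 0.0111133
italian: (19/131) × (13/19) × (18/19) × (14/19) × (15/19) ≈ 0.0546894
Highest score → spanish.

spanish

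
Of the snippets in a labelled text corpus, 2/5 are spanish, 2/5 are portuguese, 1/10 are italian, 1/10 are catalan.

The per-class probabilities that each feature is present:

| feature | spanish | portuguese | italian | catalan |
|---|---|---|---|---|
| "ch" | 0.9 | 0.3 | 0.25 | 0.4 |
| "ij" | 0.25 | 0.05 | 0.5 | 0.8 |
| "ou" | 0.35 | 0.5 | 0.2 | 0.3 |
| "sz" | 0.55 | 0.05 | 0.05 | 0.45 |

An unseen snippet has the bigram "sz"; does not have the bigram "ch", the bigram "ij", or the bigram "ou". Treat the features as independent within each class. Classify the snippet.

spanish

spanish: 0.4 × (1−0.9) × (1−0.25) × (1−0.35) × 0.55 = 0.010725
portuguese: 0.4 × (1−0.3) × (1−0.05) × (1−0.5) × 0.05 = 0.00665
italian: 0.1 × (1−0.25) × (1−0.5) × (1−0.2) × 0.05 = 0.0015
catalan: 0.1 × (1−0.4) × (1−0.8) × (1−0.3) × 0.45 = 0.00378
Highest score → spanish.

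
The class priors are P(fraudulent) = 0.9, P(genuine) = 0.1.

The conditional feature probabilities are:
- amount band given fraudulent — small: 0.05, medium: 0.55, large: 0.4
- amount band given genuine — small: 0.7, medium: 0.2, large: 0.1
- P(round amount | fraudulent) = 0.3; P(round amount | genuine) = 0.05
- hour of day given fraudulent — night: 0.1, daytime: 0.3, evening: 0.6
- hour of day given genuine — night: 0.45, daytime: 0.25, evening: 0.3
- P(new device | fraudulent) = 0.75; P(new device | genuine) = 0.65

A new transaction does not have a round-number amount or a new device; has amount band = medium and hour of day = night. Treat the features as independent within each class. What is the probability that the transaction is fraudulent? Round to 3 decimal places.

0.743

fraudulent: 0.9 × 0.55 × (1−0.3) × 0.1 × (1−0.75) = 0.0086625
genuine: 0.1 × 0.2 × (1−0.05) × 0.45 × (1−0.65) = 0.0029925
P(fraudulent | x) = 0.0086625 / 0.011655 ≈ 0.743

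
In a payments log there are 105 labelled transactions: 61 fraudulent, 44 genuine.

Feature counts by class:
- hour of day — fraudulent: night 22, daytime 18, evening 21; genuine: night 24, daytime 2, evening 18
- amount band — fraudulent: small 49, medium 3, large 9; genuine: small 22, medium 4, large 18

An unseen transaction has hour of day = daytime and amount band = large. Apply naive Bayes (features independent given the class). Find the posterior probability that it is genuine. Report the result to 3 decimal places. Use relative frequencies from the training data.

fraudulent: (61/105) × (18/61) × (9/61) ≈ 0.0252927
genuine: (44/105) × (2/44) × (18/44) ≈ 0.00779221
P(genuine | x) = 0.00779221 / 0.03308491 ≈ 0.236

0.236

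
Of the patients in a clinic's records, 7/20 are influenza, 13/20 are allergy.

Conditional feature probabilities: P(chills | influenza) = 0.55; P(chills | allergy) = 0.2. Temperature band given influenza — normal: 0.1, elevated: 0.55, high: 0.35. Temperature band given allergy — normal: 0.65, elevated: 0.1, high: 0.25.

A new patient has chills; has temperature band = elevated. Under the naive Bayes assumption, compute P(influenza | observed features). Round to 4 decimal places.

0.8906

influenza: 0.35 × 0.55 × 0.55 = 0.105875
allergy: 0.65 × 0.2 × 0.1 = 0.013
P(influenza | x) = 0.105875 / 0.118875 ≈ 0.8906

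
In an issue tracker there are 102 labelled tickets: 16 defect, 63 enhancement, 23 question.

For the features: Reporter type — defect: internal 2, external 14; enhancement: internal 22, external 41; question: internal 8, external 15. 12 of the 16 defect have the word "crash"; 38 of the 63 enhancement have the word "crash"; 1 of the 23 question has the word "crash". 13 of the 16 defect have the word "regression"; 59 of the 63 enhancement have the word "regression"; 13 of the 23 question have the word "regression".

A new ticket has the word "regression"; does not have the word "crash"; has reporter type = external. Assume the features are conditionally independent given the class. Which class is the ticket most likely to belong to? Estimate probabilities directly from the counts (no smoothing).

enhancement

defect: (16/102) × (14/16) × (4/16) × (13/16) ≈ 0.0278799
enhancement: (63/102) × (41/63) × (25/63) × (59/63) ≈ 0.149381
question: (23/102) × (15/23) × (22/23) × (13/23) ≈ 0.0795063
Highest score → enhancement.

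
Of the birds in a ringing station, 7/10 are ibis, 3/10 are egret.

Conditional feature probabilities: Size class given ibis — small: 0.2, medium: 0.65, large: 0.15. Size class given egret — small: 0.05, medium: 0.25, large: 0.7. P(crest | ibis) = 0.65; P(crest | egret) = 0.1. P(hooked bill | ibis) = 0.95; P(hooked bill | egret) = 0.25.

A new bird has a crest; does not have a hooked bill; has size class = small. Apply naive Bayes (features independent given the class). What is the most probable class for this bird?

ibis

ibis: 0.7 × 0.2 × 0.65 × (1−0.95) = 0.00455
egret: 0.3 × 0.05 × 0.1 × (1−0.25) = 0.001125
Highest score → ibis.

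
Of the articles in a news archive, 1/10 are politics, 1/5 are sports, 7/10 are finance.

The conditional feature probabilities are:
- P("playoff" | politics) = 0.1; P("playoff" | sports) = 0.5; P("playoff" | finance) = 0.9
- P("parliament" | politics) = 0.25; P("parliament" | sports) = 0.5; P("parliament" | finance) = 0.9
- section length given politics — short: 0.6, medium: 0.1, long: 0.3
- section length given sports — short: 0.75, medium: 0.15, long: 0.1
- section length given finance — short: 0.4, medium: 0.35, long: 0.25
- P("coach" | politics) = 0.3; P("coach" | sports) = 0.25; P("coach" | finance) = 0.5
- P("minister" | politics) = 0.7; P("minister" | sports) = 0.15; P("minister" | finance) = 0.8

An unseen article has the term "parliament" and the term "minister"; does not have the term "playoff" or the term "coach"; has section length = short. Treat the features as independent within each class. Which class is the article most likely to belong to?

politics: 0.1 × (1−0.1) × 0.25 × 0.6 × (1−0.3) × 0.7 = 0.006615
sports: 0.2 × (1−0.5) × 0.5 × 0.75 × (1−0.25) × 0.15 = 0.00421875
finance: 0.7 × (1−0.9) × 0.9 × 0.4 × (1−0.5) × 0.8 = 0.01008
Highest score → finance.

finance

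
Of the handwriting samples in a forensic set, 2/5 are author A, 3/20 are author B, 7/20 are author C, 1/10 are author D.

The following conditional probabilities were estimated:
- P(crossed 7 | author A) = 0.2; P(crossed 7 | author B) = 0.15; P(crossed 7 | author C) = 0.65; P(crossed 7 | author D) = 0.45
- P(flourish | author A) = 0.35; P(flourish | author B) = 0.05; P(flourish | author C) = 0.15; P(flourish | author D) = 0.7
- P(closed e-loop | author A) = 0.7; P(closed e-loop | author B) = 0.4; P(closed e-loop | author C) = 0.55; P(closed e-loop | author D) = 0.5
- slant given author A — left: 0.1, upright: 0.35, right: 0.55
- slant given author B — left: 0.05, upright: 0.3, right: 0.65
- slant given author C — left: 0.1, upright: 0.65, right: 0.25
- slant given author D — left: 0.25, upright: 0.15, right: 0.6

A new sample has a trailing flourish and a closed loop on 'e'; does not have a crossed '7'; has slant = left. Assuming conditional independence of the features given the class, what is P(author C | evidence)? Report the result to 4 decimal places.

0.0733

author A: 0.4 × (1−0.2) × 0.35 × 0.7 × 0.1 = 0.00784
author B: 0.15 × (1−0.15) × 0.05 × 0.4 × 0.05 = 0.0001275
author C: 0.35 × (1−0.65) × 0.15 × 0.55 × 0.1 = 0.001010625
author D: 0.1 × (1−0.45) × 0.7 × 0.5 × 0.25 = 0.0048125
P(author C | x) = 0.001010625 / 0.013790625 ≈ 0.0733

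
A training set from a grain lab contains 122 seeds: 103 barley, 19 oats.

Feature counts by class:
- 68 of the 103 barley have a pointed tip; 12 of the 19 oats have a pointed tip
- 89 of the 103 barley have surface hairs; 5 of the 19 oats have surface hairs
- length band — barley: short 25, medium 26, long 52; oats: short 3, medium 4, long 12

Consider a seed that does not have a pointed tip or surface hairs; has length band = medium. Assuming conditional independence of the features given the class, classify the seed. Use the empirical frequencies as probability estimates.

barley: (103/122) × (35/103) × (14/103) × (26/103) ≈ 0.00984317
oats: (19/122) × (7/19) × (14/19) × (4/19) ≈ 0.00890059
Highest score → barley.

barley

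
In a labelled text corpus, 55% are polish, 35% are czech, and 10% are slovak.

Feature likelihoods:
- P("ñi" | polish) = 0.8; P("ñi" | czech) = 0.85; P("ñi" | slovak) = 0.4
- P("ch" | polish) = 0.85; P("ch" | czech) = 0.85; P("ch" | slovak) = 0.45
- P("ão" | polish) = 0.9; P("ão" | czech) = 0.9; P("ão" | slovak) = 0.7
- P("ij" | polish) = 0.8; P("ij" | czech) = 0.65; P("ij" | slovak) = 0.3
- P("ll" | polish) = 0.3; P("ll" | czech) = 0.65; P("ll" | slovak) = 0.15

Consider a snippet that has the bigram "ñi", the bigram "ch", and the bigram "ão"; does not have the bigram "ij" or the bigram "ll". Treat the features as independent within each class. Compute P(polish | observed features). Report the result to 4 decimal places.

polish: 0.55 × 0.8 × 0.85 × 0.9 × (1−0.8) × (1−0.3) = 0.047124
czech: 0.35 × 0.85 × 0.85 × 0.9 × (1−0.65) × (1−0.65) = 0.02787946875
slovak: 0.1 × 0.4 × 0.45 × 0.7 × (1−0.3) × (1−0.15) = 0.007497
P(polish | x) = 0.047124 / 0.08250046875 ≈ 0.5712

0.5712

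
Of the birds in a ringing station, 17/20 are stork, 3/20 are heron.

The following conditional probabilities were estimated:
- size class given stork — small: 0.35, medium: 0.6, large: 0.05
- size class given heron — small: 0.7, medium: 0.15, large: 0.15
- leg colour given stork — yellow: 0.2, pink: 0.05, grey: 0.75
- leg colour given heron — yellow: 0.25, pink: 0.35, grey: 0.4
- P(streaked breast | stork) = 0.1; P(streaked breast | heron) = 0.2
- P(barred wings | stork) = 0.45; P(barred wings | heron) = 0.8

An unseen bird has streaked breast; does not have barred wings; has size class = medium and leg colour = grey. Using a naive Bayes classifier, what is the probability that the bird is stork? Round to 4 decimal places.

0.9832

stork: 0.85 × 0.6 × 0.75 × 0.1 × (1−0.45) = 0.0210375
heron: 0.15 × 0.15 × 0.4 × 0.2 × (1−0.8) = 0.00036
P(stork | x) = 0.0210375 / 0.0213975 ≈ 0.9832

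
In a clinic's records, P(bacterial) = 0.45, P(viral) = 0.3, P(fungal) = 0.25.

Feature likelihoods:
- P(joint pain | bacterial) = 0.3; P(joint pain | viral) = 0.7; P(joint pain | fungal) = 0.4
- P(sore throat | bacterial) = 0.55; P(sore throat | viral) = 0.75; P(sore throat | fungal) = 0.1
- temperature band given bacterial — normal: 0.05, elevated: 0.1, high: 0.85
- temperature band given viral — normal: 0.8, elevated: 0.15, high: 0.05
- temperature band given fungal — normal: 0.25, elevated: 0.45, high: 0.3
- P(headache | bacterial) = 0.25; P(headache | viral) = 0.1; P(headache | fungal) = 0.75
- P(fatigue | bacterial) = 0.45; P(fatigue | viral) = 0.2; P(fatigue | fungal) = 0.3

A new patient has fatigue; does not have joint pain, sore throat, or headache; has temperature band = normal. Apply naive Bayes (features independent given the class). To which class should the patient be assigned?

viral

bacterial: 0.45 × (1−0.3) × (1−0.55) × 0.05 × (1−0.25) × 0.45 = 0.00239203125
viral: 0.3 × (1−0.7) × (1−0.75) × 0.8 × (1−0.1) × 0.2 = 0.00324
fungal: 0.25 × (1−0.4) × (1−0.1) × 0.25 × (1−0.75) × 0.3 = 0.00253125
Highest score → viral.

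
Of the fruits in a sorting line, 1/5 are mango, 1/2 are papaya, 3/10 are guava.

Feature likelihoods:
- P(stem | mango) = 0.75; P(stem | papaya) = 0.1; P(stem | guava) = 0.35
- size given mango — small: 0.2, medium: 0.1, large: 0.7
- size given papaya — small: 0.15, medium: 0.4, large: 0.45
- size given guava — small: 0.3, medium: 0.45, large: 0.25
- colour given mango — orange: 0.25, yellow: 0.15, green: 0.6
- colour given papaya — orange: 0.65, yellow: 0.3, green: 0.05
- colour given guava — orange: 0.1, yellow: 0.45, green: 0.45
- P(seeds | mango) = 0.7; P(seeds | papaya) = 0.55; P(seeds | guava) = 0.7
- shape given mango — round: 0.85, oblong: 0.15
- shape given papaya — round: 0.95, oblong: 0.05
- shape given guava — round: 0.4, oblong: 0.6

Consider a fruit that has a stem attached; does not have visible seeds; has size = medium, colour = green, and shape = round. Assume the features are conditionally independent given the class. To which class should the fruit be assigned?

mango: 0.2 × 0.75 × 0.1 × 0.6 × (1−0.7) × 0.85 = 0.002295
papaya: 0.5 × 0.1 × 0.4 × 0.05 × (1−0.55) × 0.95 = 0.0004275
guava: 0.3 × 0.35 × 0.45 × 0.45 × (1−0.7) × 0.4 = 0.0025515
Highest score → guava.

guava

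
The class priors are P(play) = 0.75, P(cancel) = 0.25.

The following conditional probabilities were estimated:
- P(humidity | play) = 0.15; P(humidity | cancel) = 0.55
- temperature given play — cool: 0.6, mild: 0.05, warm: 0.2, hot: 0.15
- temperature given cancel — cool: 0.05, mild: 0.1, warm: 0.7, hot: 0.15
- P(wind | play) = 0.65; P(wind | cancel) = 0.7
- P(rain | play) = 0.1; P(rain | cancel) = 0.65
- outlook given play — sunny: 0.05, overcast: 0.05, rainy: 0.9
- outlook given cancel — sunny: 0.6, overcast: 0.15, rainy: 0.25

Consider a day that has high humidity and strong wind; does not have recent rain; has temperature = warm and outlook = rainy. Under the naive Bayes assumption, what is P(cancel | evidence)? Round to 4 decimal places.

0.3323

play: 0.75 × 0.15 × 0.2 × 0.65 × (1−0.1) × 0.9 = 0.01184625
cancel: 0.25 × 0.55 × 0.7 × 0.7 × (1−0.65) × 0.25 = 0.0058953125
P(cancel | x) = 0.0058953125 / 0.0177415625 ≈ 0.3323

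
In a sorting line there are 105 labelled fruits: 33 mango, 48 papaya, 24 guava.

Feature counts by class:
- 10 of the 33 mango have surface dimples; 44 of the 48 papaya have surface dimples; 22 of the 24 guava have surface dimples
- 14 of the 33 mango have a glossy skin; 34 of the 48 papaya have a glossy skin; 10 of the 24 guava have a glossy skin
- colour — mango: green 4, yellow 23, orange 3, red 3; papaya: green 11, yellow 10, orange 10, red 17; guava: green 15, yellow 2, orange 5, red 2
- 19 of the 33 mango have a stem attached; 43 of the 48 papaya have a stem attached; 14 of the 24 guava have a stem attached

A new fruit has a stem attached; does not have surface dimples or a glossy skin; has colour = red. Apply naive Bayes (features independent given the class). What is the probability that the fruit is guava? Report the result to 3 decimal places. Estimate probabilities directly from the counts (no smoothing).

mango: (33/105) × (23/33) × (19/33) × (3/33) × (19/33) ≈ 0.00660123
papaya: (48/105) × (4/48) × (14/48) × (17/48) × (43/48) ≈ 0.00352527
guava: (24/105) × (2/24) × (14/24) × (2/24) × (14/24) ≈ 0.000540123
P(guava | x) = 0.000540123 / 0.010666623 ≈ 0.051

0.051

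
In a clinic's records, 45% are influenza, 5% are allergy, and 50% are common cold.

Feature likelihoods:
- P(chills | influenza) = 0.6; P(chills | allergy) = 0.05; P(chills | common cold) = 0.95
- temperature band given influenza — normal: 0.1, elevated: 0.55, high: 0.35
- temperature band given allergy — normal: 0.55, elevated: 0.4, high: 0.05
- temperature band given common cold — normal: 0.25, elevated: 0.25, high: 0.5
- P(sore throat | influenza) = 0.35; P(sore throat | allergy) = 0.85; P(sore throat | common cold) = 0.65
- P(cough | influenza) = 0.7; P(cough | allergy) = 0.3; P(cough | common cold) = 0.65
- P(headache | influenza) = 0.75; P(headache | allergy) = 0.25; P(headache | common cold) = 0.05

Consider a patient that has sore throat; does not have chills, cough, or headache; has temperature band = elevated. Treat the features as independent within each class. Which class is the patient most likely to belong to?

influenza: 0.45 × (1−0.6) × 0.55 × 0.35 × (1−0.7) × (1−0.75) = 0.00259875
allergy: 0.05 × (1−0.05) × 0.4 × 0.85 × (1−0.3) × (1−0.25) = 0.00847875
common cold: 0.5 × (1−0.95) × 0.25 × 0.65 × (1−0.65) × (1−0.05) = 0.00135078125
Highest score → allergy.

allergy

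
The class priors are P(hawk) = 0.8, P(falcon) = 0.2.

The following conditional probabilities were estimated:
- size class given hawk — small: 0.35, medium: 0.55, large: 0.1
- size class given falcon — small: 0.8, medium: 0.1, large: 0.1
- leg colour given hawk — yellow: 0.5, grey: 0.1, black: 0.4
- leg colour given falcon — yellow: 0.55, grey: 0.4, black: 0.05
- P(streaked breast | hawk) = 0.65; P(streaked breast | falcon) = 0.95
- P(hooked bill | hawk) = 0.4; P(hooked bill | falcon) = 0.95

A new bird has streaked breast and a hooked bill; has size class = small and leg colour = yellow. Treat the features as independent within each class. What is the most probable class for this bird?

falcon

hawk: 0.8 × 0.35 × 0.5 × 0.65 × 0.4 = 0.0364
falcon: 0.2 × 0.8 × 0.55 × 0.95 × 0.95 = 0.07942
Highest score → falcon.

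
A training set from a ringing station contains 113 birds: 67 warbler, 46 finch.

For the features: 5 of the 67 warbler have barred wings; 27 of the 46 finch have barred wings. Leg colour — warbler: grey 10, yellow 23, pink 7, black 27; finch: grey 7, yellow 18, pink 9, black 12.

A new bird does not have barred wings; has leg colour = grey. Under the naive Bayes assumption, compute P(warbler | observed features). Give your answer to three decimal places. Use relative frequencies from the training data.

0.762

warbler: (67/113) × (62/67) × (10/67) ≈ 0.0818914
finch: (46/113) × (19/46) × (7/46) ≈ 0.0255868
P(warbler | x) = 0.0818914 / 0.1074782 ≈ 0.762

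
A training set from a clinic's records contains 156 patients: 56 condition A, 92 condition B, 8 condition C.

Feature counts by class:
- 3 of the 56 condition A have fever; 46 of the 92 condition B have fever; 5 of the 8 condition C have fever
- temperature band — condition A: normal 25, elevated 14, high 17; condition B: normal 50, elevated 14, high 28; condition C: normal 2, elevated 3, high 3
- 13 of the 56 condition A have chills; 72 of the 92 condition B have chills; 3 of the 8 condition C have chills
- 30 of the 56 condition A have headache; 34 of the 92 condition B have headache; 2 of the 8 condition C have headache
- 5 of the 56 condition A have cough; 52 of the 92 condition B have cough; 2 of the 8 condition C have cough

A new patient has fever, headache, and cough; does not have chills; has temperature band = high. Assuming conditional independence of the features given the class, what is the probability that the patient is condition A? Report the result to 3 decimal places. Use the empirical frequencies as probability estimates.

0.045

condition A: (56/156) × (3/56) × (17/56) × (43/56) × (30/56) × (5/56) ≈ 0.000214414
condition B: (92/156) × (46/92) × (28/92) × (20/92) × (34/92) × (52/92) ≈ 0.00407523
condition C: (8/156) × (5/8) × (3/8) × (5/8) × (2/8) × (2/8) ≈ 0.000469501
P(condition A | x) = 0.000214414 / 0.004759145 ≈ 0.045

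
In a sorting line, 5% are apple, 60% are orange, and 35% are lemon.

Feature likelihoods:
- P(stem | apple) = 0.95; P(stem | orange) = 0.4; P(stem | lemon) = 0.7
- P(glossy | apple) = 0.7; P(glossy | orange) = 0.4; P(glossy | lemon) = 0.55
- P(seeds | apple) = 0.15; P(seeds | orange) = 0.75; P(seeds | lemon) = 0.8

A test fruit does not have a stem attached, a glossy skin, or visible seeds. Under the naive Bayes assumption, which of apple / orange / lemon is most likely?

orange

apple: 0.05 × (1−0.95) × (1−0.7) × (1−0.15) = 0.0006375
orange: 0.6 × (1−0.4) × (1−0.4) × (1−0.75) = 0.054
lemon: 0.35 × (1−0.7) × (1−0.55) × (1−0.8) = 0.00945
Highest score → orange.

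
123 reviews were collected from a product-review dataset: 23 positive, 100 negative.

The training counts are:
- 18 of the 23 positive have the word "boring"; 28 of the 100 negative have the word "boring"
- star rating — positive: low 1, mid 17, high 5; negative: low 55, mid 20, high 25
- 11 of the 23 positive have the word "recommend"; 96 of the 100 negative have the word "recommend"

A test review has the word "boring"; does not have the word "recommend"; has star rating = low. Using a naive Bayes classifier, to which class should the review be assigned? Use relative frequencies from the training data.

negative

positive: (23/123) × (18/23) × (1/23) × (12/23) ≈ 0.00331966
negative: (100/123) × (28/100) × (55/100) × (4/100) ≈ 0.00500813
Highest score → negative.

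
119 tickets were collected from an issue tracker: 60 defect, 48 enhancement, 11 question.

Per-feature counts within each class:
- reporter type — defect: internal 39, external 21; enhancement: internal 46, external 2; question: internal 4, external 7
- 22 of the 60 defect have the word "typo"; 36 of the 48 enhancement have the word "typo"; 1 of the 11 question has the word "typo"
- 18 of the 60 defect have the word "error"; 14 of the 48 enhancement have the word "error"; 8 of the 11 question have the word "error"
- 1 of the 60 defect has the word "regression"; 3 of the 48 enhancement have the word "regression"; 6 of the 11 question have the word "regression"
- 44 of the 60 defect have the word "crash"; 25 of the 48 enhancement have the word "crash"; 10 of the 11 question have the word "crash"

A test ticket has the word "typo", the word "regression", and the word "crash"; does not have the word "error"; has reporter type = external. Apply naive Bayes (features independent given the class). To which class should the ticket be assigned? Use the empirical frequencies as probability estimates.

question

defect: (60/119) × (21/60) × (22/60) × (42/60) × (1/60) × (44/60) ≈ 0.000553595
enhancement: (48/119) × (2/48) × (36/48) × (34/48) × (3/48) × (25/48) ≈ 0.000290644
question: (11/119) × (7/11) × (1/11) × (3/11) × (6/11) × (10/11) ≈ 0.000723191
Highest score → question.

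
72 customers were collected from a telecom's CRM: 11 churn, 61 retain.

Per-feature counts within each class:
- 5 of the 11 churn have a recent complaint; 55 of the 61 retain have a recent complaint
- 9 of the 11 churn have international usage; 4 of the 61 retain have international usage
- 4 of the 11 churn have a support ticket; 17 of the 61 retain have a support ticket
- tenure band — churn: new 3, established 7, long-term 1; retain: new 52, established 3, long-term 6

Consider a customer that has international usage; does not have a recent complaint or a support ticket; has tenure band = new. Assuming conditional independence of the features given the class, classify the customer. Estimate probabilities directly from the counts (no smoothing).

churn: (11/72) × (6/11) × (9/11) × (7/11) × (3/11) ≈ 0.0118332
retain: (61/72) × (6/61) × (4/61) × (44/61) × (52/61) ≈ 0.00336005
Highest score → churn.

churn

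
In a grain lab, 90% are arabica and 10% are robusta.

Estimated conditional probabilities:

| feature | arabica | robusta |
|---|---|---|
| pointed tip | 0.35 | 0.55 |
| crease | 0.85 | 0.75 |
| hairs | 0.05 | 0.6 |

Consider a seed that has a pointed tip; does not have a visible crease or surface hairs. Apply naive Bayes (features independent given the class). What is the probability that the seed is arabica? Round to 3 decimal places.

0.891

arabica: 0.9 × 0.35 × (1−0.85) × (1−0.05) = 0.0448875
robusta: 0.1 × 0.55 × (1−0.75) × (1−0.6) = 0.0055
P(arabica | x) = 0.0448875 / 0.0503875 ≈ 0.891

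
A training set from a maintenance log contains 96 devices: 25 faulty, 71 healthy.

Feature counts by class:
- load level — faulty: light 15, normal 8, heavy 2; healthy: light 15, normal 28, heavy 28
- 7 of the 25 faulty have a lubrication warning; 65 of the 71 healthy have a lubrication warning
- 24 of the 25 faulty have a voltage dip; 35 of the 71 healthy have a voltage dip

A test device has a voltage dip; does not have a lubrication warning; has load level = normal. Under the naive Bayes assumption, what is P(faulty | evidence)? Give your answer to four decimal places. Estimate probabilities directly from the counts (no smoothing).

faulty: (25/96) × (8/25) × (18/25) × (24/25) = 0.0576
healthy: (71/96) × (28/71) × (6/71) × (35/71) ≈ 0.0121504
P(faulty | x) = 0.0576 / 0.0697504 ≈ 0.8258

0.8258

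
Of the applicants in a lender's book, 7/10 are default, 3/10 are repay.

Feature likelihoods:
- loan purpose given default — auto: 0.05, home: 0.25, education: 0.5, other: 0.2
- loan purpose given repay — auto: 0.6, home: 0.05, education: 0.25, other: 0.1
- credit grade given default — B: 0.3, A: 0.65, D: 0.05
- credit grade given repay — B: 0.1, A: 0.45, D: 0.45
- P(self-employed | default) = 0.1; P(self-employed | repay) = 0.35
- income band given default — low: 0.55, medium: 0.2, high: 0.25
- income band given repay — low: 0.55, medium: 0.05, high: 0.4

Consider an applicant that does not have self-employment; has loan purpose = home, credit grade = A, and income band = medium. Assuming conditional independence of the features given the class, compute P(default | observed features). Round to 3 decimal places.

default: 0.7 × 0.25 × 0.65 × (1−0.1) × 0.2 = 0.020475
repay: 0.3 × 0.05 × 0.45 × (1−0.35) × 0.05 = 0.000219375
P(default | x) = 0.020475 / 0.020694375 ≈ 0.989

0.989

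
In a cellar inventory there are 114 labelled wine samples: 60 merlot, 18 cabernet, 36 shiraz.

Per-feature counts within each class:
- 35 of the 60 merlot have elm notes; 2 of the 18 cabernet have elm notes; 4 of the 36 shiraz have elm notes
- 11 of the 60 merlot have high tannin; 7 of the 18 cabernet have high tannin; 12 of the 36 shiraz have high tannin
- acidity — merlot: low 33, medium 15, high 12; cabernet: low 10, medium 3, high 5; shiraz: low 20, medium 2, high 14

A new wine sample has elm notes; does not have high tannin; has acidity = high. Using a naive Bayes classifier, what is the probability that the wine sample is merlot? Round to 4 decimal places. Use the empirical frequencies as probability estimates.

merlot: (60/114) × (35/60) × (49/60) × (12/60) ≈ 0.0501462
cabernet: (18/114) × (2/18) × (11/18) × (5/18) ≈ 0.00297812
shiraz: (36/114) × (4/36) × (24/36) × (14/36) ≈ 0.00909682
P(merlot | x) = 0.0501462 / 0.06222114 ≈ 0.8059

0.8059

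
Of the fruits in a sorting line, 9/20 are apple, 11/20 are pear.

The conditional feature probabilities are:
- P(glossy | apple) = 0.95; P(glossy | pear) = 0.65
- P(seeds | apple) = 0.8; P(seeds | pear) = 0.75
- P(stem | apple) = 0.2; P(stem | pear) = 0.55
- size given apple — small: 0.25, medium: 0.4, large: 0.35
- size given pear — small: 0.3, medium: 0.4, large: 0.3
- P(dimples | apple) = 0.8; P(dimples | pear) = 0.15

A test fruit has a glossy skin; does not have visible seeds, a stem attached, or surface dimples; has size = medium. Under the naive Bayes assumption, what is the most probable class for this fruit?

apple: 0.45 × 0.95 × (1−0.8) × (1−0.2) × 0.4 × (1−0.8) = 0.005472
pear: 0.55 × 0.65 × (1−0.75) × (1−0.55) × 0.4 × (1−0.15) = 0.013674375
Highest score → pear.

pear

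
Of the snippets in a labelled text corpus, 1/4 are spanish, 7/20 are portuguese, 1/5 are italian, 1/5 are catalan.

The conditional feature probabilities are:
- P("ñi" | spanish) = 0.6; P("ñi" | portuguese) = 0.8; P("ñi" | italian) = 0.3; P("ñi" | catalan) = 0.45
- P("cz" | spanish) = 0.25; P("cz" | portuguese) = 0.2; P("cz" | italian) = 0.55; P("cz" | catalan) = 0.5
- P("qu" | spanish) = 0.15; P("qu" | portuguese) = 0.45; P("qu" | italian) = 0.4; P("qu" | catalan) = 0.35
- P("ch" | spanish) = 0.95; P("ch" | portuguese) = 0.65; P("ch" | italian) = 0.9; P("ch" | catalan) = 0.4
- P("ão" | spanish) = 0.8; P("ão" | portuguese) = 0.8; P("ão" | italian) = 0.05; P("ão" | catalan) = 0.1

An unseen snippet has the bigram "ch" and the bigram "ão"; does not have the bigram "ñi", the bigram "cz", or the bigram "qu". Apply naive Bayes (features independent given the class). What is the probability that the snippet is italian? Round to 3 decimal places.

0.025

spanish: 0.25 × (1−0.6) × (1−0.25) × (1−0.15) × 0.95 × 0.8 = 0.04845
portuguese: 0.35 × (1−0.8) × (1−0.2) × (1−0.45) × 0.65 × 0.8 = 0.016016
italian: 0.2 × (1−0.3) × (1−0.55) × (1−0.4) × 0.9 × 0.05 = 0.001701
catalan: 0.2 × (1−0.45) × (1−0.5) × (1−0.35) × 0.4 × 0.1 = 0.00143
P(italian | x) = 0.001701 / 0.067597 ≈ 0.025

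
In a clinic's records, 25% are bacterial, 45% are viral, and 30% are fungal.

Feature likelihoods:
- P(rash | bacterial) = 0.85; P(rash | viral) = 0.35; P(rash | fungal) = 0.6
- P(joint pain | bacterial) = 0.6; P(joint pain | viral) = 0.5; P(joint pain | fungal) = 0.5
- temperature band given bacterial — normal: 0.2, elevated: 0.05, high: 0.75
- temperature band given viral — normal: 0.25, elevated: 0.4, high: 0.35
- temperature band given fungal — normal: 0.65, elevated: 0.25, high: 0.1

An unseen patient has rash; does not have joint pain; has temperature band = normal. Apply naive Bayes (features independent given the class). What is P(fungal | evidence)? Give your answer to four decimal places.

0.6146

bacterial: 0.25 × 0.85 × (1−0.6) × 0.2 = 0.017
viral: 0.45 × 0.35 × (1−0.5) × 0.25 = 0.0196875
fungal: 0.3 × 0.6 × (1−0.5) × 0.65 = 0.0585
P(fungal | x) = 0.0585 / 0.0951875 ≈ 0.6146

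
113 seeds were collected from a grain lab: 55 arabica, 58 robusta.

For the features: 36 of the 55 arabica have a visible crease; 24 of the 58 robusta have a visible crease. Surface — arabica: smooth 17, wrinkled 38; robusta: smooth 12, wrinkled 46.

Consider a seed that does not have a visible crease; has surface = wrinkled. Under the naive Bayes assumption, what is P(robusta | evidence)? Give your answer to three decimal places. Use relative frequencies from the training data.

arabica: (55/113) × (19/55) × (38/55) ≈ 0.116171
robusta: (58/113) × (34/58) × (46/58) ≈ 0.238633
P(robusta | x) = 0.238633 / 0.354804 ≈ 0.673

0.673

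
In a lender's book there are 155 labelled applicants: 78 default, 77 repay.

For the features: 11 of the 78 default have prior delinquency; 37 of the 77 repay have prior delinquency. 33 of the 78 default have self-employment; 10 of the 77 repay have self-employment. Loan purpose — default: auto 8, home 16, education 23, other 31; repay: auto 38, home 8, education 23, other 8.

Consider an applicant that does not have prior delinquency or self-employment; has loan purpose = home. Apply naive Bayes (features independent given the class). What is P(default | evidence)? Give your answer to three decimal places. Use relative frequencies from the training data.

default: (78/155) × (67/78) × (45/78) × (16/78) ≈ 0.0511548
repay: (77/155) × (40/77) × (67/77) × (8/77) ≈ 0.0233298
P(default | x) = 0.0511548 / 0.0744846 ≈ 0.687

0.687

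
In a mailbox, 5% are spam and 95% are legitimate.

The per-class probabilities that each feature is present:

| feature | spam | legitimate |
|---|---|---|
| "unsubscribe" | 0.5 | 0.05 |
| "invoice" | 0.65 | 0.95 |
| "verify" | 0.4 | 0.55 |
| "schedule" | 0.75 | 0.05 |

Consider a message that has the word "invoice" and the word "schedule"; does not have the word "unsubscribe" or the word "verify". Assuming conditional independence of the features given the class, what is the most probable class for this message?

legitimate

spam: 0.05 × (1−0.5) × 0.65 × (1−0.4) × 0.75 = 0.0073125
legitimate: 0.95 × (1−0.05) × 0.95 × (1−0.55) × 0.05 = 0.0192909375
Highest score → legitimate.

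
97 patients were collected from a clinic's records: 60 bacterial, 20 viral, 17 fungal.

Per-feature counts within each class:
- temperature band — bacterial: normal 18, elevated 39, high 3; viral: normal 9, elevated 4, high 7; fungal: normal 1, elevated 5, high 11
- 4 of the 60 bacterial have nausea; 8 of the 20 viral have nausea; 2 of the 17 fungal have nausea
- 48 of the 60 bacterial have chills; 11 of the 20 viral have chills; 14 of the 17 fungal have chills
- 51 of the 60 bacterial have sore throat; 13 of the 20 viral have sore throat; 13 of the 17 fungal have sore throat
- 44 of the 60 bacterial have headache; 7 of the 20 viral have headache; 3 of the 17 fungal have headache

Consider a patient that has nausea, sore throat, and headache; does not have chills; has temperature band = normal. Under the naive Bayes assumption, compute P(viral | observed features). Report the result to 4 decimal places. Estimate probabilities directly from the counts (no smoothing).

0.7075

bacterial: (60/97) × (18/60) × (4/60) × (12/60) × (51/60) × (44/60) ≈ 0.00154227
viral: (20/97) × (9/20) × (8/20) × (9/20) × (13/20) × (7/20) ≈ 0.00379948
fungal: (17/97) × (1/17) × (2/17) × (3/17) × (13/17) × (3/17) ≈ 0.0000288834
P(viral | x) = 0.00379948 / 0.0053706334 ≈ 0.7075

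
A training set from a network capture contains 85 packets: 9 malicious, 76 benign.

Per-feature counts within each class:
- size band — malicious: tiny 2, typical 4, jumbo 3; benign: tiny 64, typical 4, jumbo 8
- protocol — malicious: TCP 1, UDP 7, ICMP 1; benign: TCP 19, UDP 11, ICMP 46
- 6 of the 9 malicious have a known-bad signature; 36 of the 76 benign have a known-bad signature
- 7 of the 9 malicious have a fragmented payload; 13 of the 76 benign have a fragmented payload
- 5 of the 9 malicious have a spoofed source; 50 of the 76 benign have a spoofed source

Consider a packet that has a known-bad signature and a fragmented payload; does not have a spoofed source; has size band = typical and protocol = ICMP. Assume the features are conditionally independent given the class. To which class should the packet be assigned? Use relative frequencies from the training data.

malicious

malicious: (9/85) × (4/9) × (1/9) × (6/9) × (7/9) × (4/9) ≈ 0.00120498
benign: (76/85) × (4/76) × (46/76) × (36/76) × (13/76) × (26/76) ≈ 0.000789521
Highest score → malicious.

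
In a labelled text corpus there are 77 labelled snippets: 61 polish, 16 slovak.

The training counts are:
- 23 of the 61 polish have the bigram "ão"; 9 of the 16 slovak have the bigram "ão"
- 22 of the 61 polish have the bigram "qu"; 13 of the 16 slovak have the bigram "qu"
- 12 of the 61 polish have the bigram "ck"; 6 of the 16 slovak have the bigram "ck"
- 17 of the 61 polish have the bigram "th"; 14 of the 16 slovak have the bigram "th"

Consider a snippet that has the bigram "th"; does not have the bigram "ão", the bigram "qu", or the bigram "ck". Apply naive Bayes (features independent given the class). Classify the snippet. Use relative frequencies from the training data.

polish: (61/77) × (38/61) × (39/61) × (49/61) × (17/61) ≈ 0.0706339
slovak: (16/77) × (7/16) × (3/16) × (10/16) × (14/16) ≈ 0.00932173
Highest score → polish.

polish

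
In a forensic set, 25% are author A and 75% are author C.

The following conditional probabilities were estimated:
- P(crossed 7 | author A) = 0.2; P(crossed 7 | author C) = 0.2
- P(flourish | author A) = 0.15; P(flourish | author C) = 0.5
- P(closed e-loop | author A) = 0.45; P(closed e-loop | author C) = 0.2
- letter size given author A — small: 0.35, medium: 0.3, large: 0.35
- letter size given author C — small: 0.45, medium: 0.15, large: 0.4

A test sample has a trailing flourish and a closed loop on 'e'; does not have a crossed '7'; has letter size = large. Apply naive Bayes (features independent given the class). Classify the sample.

author C

author A: 0.25 × (1−0.2) × 0.15 × 0.45 × 0.35 = 0.004725
author C: 0.75 × (1−0.2) × 0.5 × 0.2 × 0.4 = 0.024
Highest score → author C.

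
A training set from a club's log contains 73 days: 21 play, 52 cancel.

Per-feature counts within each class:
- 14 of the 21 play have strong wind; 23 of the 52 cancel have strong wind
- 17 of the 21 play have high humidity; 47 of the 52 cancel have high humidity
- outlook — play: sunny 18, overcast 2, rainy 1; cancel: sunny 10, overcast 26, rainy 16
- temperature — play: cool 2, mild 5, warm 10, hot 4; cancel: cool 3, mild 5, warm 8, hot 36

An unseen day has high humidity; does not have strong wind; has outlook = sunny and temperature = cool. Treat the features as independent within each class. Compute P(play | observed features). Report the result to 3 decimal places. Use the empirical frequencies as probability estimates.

play: (21/73) × (7/21) × (17/21) × (18/21) × (2/21) ≈ 0.00633678
cancel: (52/73) × (29/52) × (47/52) × (10/52) × (3/52) ≈ 0.00398368
P(play | x) = 0.00633678 / 0.01032046 ≈ 0.614

0.614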